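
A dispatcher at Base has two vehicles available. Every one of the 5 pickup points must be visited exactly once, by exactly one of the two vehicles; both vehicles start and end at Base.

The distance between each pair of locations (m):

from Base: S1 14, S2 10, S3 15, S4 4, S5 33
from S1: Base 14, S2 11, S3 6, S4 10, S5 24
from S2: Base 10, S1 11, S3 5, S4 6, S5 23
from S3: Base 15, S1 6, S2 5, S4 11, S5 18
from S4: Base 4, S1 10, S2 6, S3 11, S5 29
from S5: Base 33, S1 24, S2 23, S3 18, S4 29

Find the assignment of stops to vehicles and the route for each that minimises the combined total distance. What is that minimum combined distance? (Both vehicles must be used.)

Check every non-empty split of the stops between the two vehicles; for each half take its own optimal tour:
  {S1} + {S2, S3, S4, S5}: 28 + 66 = 94
  {S2} + {S1, S3, S4, S5}: 20 + 71 = 91
  {S1, S2} + {S3, S4, S5}: 35 + 66 = 101
  {S3} + {S1, S2, S4, S5}: 30 + 71 = 101
  {S1, S3} + {S2, S4, S5}: 35 + 66 = 101
  {S2, S3} + {S1, S4, S5}: 30 + 71 = 101
  … (15 splits in total)
  {S4} + {S1, S2, S3, S5}: 8 + 71 = 79  ← best
Best: vehicle 1 Base → S4 → Base = 8; vehicle 2 Base → S1 → S3 → S5 → S2 → Base = 71; combined 79.

79 m — the smallest possible combined total.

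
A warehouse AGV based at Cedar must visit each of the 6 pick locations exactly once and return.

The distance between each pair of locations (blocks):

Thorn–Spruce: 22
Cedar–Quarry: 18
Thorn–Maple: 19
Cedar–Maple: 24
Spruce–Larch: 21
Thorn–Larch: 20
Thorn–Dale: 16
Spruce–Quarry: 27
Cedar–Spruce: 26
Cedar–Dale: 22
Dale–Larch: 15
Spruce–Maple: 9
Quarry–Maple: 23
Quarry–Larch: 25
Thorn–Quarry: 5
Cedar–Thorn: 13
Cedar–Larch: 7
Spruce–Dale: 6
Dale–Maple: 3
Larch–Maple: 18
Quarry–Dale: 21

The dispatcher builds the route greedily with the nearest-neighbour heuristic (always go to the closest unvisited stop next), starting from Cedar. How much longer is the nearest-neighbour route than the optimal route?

Excess over optimum: 1 blocks.

From Cedar: Larch=7, Thorn=13, Quarry=18, Dale=22, Maple=24, Spruce=26 → choose Larch (7).
From Larch: Dale=15, Maple=18, Thorn=20, Spruce=21, Quarry=25 → choose Dale (15).
From Dale: Maple=3, Spruce=6, Thorn=16, Quarry=21 → choose Maple (3).
From Maple: Spruce=9, Thorn=19, Quarry=23 → choose Spruce (9).
From Spruce: Thorn=22, Quarry=27 → choose Thorn (22).
From Thorn: Quarry=5 → choose Quarry (5).
NN route Cedar → Larch → Dale → Maple → Spruce → Thorn → Quarry → Cedar costs 79.
Optimal: Cedar → Thorn → Quarry → Maple → Spruce → Dale → Larch → Cedar costs 78 (by enumerating all 360 distinct tours).
Excess = 79 − 78 = 1.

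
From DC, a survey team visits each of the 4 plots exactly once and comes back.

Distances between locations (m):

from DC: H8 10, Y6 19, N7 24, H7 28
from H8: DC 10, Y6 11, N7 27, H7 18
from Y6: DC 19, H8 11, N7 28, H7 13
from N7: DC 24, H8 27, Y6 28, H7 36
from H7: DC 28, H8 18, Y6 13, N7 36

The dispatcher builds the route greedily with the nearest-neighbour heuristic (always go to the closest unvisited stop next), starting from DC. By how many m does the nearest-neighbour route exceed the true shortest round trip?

From DC: H8=10, Y6=19, N7=24, H7=28 → choose H8 (10).
From H8: Y6=11, H7=18, N7=27 → choose Y6 (11).
From Y6: H7=13, N7=28 → choose H7 (13).
From H7: N7=36 → choose N7 (36).
NN route DC → H8 → Y6 → H7 → N7 → DC costs 94.
Optimal: DC → H8 → H7 → Y6 → N7 → DC costs 93 (by enumerating all 12 distinct tours).
Excess = 94 − 93 = 1.

The nearest-neighbour route is 1 m longer than optimal.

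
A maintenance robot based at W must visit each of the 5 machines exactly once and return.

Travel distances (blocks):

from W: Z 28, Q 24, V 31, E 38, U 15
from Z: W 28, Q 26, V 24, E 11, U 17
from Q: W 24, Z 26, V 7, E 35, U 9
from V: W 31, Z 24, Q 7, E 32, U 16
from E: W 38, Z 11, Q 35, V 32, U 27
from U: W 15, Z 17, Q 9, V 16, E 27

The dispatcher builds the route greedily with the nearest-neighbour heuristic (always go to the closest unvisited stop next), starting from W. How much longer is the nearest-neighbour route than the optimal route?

W: U=15, Q=24, Z=28, V=31, E=38 ⇒ U
U: Q=9, V=16, Z=17, E=27 ⇒ Q
Q: V=7, Z=26, E=35 ⇒ V
V: Z=24, E=32 ⇒ Z
Z: E=11 ⇒ E
NN route W → U → Q → V → Z → E → W costs 104.
Optimal: W → Z → E → V → Q → U → W costs 102 (by enumerating all 60 distinct tours).
Excess = 104 − 102 = 2.

The nearest-neighbour route is 2 blocks longer than optimal.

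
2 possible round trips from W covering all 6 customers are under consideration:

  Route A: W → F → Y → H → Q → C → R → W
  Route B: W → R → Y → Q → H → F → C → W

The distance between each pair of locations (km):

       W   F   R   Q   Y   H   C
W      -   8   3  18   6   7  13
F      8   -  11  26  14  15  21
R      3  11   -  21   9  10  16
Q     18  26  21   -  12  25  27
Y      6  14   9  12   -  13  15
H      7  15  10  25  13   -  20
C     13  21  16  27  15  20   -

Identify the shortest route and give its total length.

Shortest is Route B, total 98 km.

Route A: 8 + 14 + 13 + 25 + 27 + 16 + 3 = 106
Route B: 3 + 9 + 12 + 25 + 15 + 21 + 13 = 98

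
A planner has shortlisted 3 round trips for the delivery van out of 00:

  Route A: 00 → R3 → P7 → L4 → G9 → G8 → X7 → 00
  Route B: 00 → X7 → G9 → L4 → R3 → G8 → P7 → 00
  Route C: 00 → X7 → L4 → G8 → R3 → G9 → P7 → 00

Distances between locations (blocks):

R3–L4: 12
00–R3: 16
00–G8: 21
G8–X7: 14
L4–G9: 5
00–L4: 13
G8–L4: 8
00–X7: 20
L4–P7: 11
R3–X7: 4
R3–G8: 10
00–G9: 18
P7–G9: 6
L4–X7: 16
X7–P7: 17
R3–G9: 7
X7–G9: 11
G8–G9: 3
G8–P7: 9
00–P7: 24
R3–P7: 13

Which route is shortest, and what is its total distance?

Route A: 16 + 13 + 11 + 5 + 3 + 14 + 20 = 82
Route B: 20 + 11 + 5 + 12 + 10 + 9 + 24 = 91
Route C: 20 + 16 + 8 + 10 + 7 + 6 + 24 = 91

Shortest is Route A, total 82 blocks.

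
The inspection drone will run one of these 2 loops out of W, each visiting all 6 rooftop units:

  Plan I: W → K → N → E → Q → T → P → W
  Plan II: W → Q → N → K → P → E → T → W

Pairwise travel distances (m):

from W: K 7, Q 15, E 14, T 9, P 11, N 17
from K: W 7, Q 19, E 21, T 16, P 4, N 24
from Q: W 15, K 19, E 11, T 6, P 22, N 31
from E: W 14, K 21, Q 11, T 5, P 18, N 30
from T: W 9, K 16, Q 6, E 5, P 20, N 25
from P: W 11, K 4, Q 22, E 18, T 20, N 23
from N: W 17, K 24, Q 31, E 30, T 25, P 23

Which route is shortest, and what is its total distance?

Shortest is Plan II, total 106 m.

Plan I: 7 + 24 + 30 + 11 + 6 + 20 + 11 = 109
Plan II: 15 + 31 + 24 + 4 + 18 + 5 + 9 = 106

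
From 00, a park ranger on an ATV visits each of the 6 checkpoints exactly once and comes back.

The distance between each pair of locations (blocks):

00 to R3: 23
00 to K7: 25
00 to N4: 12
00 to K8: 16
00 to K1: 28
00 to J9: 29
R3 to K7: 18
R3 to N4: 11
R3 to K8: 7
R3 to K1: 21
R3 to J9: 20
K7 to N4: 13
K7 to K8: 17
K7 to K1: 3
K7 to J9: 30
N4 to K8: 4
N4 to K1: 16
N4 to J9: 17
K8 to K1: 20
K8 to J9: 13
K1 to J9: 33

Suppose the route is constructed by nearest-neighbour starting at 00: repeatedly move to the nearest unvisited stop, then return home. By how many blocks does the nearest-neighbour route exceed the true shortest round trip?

Excess over optimum: 8 blocks.

From 00: N4=12, K8=16, R3=23, K7=25, K1=28, J9=29 → choose N4 (12).
From N4: K8=4, R3=11, K7=13, K1=16, J9=17 → choose K8 (4).
From K8: R3=7, J9=13, K7=17, K1=20 → choose R3 (7).
From R3: K7=18, J9=20, K1=21 → choose K7 (18).
From K7: K1=3, J9=30 → choose K1 (3).
From K1: J9=33 → choose J9 (33).
NN route 00 → N4 → K8 → R3 → K7 → K1 → J9 → 00 costs 106.
Optimal: 00 → K7 → K1 → R3 → K8 → J9 → N4 → 00 costs 98 (by enumerating all 360 distinct tours).
Excess = 106 − 98 = 8.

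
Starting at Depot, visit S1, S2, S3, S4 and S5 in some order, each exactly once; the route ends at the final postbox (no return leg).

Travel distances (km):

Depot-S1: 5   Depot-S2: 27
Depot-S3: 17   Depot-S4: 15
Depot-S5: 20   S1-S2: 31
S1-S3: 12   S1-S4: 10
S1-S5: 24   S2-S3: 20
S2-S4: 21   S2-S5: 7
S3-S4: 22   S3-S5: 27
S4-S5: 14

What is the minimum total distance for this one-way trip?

There are 5! = 120 possible orderings.
Depot → S1 → S2 → S3 → S4 → S5: 5+31+20+22+14 = 92
Depot → S1 → S2 → S3 → S5 → S4: 5+31+20+27+14 = 97
Depot → S1 → S2 → S4 → S3 → S5: 5+31+21+22+27 = 106
Depot → S1 → S2 → S4 → S5 → S3: 5+31+21+14+27 = 98
Depot → S1 → S2 → S5 → S3 → S4: 5+31+7+27+22 = 92
Depot → S1 → S2 → S5 → S4 → S3: 5+31+7+14+22 = 79
Depot → S1 → S3 → S2 → S4 → S5: 5+12+20+21+14 = 72
Depot → S1 → S3 → S2 → S5 → S4: 5+12+20+7+14 = 58
Depot → S1 → S3 → S4 → S2 → S5: 5+12+22+21+7 = 67
Depot → S1 → S3 → S4 → S5 → S2: 5+12+22+14+7 = 60
Depot → S1 → S3 → S5 → S2 → S4: 5+12+27+7+21 = 72
Depot → S1 → S3 → S5 → S4 → S2: 5+12+27+14+21 = 79
Depot → S1 → S4 → S2 → S3 → S5: 5+10+21+20+27 = 83
Depot → S1 → S4 → S2 → S5 → S3: 5+10+21+7+27 = 70
… (106 more)
Depot → S1 → S4 → S5 → S2 → S3: 5+10+14+7+20 = 56  ← best
The minimum is 56.
One shortest path: Depot → S1 → S4 → S5 → S2 → S3.

Minimum one-way distance = 56 km.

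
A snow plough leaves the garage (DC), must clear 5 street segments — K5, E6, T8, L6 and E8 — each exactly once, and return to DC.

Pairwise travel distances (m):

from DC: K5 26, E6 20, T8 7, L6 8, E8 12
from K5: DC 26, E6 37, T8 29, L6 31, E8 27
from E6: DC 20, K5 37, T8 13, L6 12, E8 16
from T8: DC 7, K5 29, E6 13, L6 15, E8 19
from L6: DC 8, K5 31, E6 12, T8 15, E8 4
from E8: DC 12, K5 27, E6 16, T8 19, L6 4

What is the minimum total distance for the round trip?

There are 60 distinct closed tours to check (reversals are equivalent).
DC - K5 - E6 - T8 - L6 - E8 - DC: 26+37+13+15+4+12 = 107
DC - K5 - E6 - T8 - E8 - L6 - DC: 26+37+13+19+4+8 = 107
DC - K5 - E6 - L6 - T8 - E8 - DC: 26+37+12+15+19+12 = 121
DC - K5 - E6 - L6 - E8 - T8 - DC: 26+37+12+4+19+7 = 105
DC - K5 - E6 - E8 - T8 - L6 - DC: 26+37+16+19+15+8 = 121
DC - K5 - E6 - E8 - L6 - T8 - DC: 26+37+16+4+15+7 = 105
DC - K5 - T8 - E6 - L6 - E8 - DC: 26+29+13+12+4+12 = 96
DC - K5 - T8 - E6 - E8 - L6 - DC: 26+29+13+16+4+8 = 96
DC - K5 - T8 - L6 - E6 - E8 - DC: 26+29+15+12+16+12 = 110
DC - K5 - T8 - L6 - E8 - E6 - DC: 26+29+15+4+16+20 = 110
DC - K5 - T8 - E8 - E6 - L6 - DC: 26+29+19+16+12+8 = 110
DC - K5 - T8 - E8 - L6 - E6 - DC: 26+29+19+4+12+20 = 110
DC - K5 - L6 - E6 - T8 - E8 - DC: 26+31+12+13+19+12 = 113
DC - K5 - L6 - E6 - E8 - T8 - DC: 26+31+12+16+19+7 = 111
… (46 more)
DC - K5 - E8 - L6 - E6 - T8 - DC: 26+27+4+12+13+7 = 89  ← best
The minimum is 89.
One optimal route: DC → K5 → E8 → L6 → E6 → T8 → DC (or its reverse).

89 m — the shortest possible round trip.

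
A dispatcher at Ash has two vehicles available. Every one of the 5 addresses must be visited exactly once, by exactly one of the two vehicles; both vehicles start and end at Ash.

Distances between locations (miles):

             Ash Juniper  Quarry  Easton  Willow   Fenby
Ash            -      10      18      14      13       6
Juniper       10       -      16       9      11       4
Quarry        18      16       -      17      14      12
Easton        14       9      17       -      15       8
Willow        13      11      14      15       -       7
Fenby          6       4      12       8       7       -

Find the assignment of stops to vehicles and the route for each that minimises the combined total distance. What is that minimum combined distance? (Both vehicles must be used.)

There are 2^4 − 1 = 15 ways to divide the 5 stops into two non-empty groups. For each, the best each vehicle can do is its own shortest tour through its group:
  {Juniper} + {Quarry, Easton, Willow, Fenby}: 20 + 58 = 78
  {Quarry} + {Juniper, Easton, Willow, Fenby}: 36 + 47 = 83
  {Juniper, Quarry} + {Easton, Willow, Fenby}: 44 + 42 = 86
  {Easton} + {Juniper, Quarry, Willow, Fenby}: 28 + 53 = 81
  {Juniper, Easton} + {Quarry, Willow, Fenby}: 33 + 45 = 78
  {Quarry, Easton} + {Juniper, Willow, Fenby}: 49 + 34 = 83
  … (15 splits in total)
  {Juniper, Quarry, Easton, Willow} + {Fenby}: 63 + 12 = 75  ← best
Best: vehicle 1 Ash → Juniper → Easton → Quarry → Willow → Ash = 63; vehicle 2 Ash → Fenby → Ash = 12; combined 75.

Minimum combined distance: 75 miles.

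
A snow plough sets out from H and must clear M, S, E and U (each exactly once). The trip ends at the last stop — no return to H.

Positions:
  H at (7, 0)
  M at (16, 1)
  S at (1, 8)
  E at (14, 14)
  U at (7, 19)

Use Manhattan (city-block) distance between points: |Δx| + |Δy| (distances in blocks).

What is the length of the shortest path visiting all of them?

Shortest open route: 54 blocks.

There are 4! = 24 possible orderings.
H → M → S → E → U: 10+22+19+12 = 63
H → M → S → U → E: 10+22+17+12 = 61
H → M → E → S → U: 10+15+19+17 = 61
H → M → E → U → S: 10+15+12+17 = 54
H → M → U → S → E: 10+27+17+19 = 73
H → M → U → E → S: 10+27+12+19 = 68
H → S → M → E → U: 14+22+15+12 = 63
H → S → M → U → E: 14+22+27+12 = 75
H → S → E → M → U: 14+19+15+27 = 75
H → S → E → U → M: 14+19+12+27 = 72
H → S → U → M → E: 14+17+27+15 = 73
H → S → U → E → M: 14+17+12+15 = 58
H → E → M → S → U: 21+15+22+17 = 75
H → E → M → U → S: 21+15+27+17 = 80
… (10 more)
The minimum is 54.
One shortest path: H → M → E → U → S.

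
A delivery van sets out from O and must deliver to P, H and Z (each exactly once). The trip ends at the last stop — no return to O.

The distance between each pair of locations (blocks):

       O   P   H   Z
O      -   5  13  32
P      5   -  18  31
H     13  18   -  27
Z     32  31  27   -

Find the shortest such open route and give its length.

50 blocks — the minimum one-way total.

There are 3! = 6 possible orderings.
O → P → H → Z: 5+18+27 = 50
O → P → Z → H: 5+31+27 = 63
O → H → P → Z: 13+18+31 = 62
O → H → Z → P: 13+27+31 = 71
O → Z → P → H: 32+31+18 = 81
O → Z → H → P: 32+27+18 = 77
The minimum is 50.
One shortest path: O → P → H → Z.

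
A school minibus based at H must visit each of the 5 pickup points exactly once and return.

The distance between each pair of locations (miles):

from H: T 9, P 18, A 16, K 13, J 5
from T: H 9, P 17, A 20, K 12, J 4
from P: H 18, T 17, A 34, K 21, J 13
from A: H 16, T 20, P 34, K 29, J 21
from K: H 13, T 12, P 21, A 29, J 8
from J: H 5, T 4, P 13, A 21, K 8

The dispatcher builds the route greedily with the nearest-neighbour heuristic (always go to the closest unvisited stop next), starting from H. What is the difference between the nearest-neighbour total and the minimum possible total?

From H: J=5, T=9, K=13, A=16, P=18 → choose J (5).
From J: T=4, K=8, P=13, A=21 → choose T (4).
From T: K=12, P=17, A=20 → choose K (12).
From K: P=21, A=29 → choose P (21).
From P: A=34 → choose A (34).
NN route H → J → T → K → P → A → H costs 92.
Optimal: H → P → K → J → T → A → H costs 87 (by enumerating all 60 distinct tours).
Excess = 92 − 87 = 5.

5 miles longer than the optimal tour.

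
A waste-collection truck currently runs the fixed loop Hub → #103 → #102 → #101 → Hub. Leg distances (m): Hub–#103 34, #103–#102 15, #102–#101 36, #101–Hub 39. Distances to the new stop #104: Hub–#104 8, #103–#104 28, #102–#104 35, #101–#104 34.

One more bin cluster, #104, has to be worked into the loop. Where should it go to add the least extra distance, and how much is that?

Insertion cost between consecutive stops i–j is d(i,#104) + d(#104,j) − d(i,j):
  between Hub and #103: 8 + 28 − 34 = 2
  between #103 and #102: 28 + 35 − 15 = 48
  between #102 and #101: 35 + 34 − 36 = 33
  between #101 and Hub: 34 + 8 − 39 = 3
Cheapest insertion is between Hub and #103, adding 2.
New total = 124 + 2 = 126.

+2 m — insert #104 between Hub and #103.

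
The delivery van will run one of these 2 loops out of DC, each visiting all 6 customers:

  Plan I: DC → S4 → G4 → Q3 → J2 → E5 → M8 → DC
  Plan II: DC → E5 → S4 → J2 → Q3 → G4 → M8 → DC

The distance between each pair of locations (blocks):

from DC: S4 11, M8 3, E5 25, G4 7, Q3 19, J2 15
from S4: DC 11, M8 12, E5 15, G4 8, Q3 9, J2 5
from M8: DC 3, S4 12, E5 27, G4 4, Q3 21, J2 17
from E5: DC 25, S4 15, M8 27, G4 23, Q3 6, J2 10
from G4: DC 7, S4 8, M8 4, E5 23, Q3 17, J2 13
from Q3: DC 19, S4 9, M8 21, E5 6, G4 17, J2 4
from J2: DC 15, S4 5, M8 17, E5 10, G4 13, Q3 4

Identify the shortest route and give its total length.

Plan I: 11 + 8 + 17 + 4 + 10 + 27 + 3 = 80
Plan II: 25 + 15 + 5 + 4 + 17 + 4 + 3 = 73

73 blocks — Plan II is the shortest.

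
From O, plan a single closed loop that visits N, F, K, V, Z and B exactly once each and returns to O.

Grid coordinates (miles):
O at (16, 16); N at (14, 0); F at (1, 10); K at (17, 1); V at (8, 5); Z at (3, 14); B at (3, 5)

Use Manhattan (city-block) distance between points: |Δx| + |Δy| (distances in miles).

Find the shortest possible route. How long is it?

There are 360 distinct closed tours to check (reversals are equivalent).
O→N→F→K→V→Z→B→O: 18+23+25+13+14+9+24 = 126
O→N→F→K→V→B→Z→O: 18+23+25+13+5+9+15 = 108
O→N→F→K→Z→V→B→O: 18+23+25+27+14+5+24 = 136
O→N→F→K→Z→B→V→O: 18+23+25+27+9+5+19 = 126
O→N→F→K→B→V→Z→O: 18+23+25+18+5+14+15 = 118
O→N→F→K→B→Z→V→O: 18+23+25+18+9+14+19 = 126
O→N→F→V→K→Z→B→O: 18+23+12+13+27+9+24 = 126
O→N→F→V→K→B→Z→O: 18+23+12+13+18+9+15 = 108
… (352 more)
O→K→N→V→B→F→Z→O: 16+4+11+5+7+6+15 = 64  ← best
The minimum is 64.
One optimal route: O → K → N → V → B → F → Z → O (or its reverse).

Shortest round trip = 64 miles.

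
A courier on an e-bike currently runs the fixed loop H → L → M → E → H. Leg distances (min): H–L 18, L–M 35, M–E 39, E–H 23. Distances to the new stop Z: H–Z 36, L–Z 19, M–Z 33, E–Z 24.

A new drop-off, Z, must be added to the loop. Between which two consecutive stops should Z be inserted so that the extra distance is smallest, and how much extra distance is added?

Insertion cost between consecutive stops i–j is d(i,Z) + d(Z,j) − d(i,j):
  between H and L: 36 + 19 − 18 = 37
  between L and M: 19 + 33 − 35 = 17
  between M and E: 33 + 24 − 39 = 18
  between E and H: 24 + 36 − 23 = 37
Cheapest insertion is between L and M, adding 17.
New total = 115 + 17 = 132.

Minimum extra distance: 17 min, inserting Z between L and M.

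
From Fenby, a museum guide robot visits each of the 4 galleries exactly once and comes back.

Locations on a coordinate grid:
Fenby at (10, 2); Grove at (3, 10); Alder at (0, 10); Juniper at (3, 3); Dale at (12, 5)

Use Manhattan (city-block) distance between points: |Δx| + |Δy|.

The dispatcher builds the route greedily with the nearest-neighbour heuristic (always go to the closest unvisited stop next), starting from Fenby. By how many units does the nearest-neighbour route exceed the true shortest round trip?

Excess over optimum: 4.

Fenby: Dale=5, Juniper=8, Grove=15, Alder=18 ⇒ Dale
Dale: Juniper=11, Grove=14, Alder=17 ⇒ Juniper
Juniper: Grove=7, Alder=10 ⇒ Grove
Grove: Alder=3 ⇒ Alder
NN route Fenby → Dale → Juniper → Grove → Alder → Fenby costs 44.
Optimal: Fenby → Juniper → Grove → Alder → Dale → Fenby costs 40 (by enumerating all 12 distinct tours).
Excess = 44 − 40 = 4.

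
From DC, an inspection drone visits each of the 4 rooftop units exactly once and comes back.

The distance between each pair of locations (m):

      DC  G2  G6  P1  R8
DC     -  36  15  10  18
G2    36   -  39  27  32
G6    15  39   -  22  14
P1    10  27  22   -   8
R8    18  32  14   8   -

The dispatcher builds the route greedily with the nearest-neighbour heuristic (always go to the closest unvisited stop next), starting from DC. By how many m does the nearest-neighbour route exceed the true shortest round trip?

9 m longer than the optimal tour.

DC: P1=10, G6=15, R8=18, G2=36 ⇒ P1
P1: R8=8, G6=22, G2=27 ⇒ R8
R8: G6=14, G2=32 ⇒ G6
G6: G2=39 ⇒ G2
NN route DC → P1 → R8 → G6 → G2 → DC costs 107.
Optimal: DC → G6 → R8 → G2 → P1 → DC costs 98 (by enumerating all 12 distinct tours).
Excess = 107 − 98 = 9.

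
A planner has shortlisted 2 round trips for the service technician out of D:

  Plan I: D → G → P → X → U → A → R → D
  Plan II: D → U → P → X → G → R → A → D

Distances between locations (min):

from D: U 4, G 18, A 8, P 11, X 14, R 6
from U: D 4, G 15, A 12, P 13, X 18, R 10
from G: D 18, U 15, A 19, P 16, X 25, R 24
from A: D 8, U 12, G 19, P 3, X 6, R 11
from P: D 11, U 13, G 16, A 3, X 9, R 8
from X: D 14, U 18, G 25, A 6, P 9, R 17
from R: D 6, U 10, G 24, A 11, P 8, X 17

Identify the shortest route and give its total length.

Plan I: 18 + 16 + 9 + 18 + 12 + 11 + 6 = 90
Plan II: 4 + 13 + 9 + 25 + 24 + 11 + 8 = 94

Shortest is Plan I, total 90 min.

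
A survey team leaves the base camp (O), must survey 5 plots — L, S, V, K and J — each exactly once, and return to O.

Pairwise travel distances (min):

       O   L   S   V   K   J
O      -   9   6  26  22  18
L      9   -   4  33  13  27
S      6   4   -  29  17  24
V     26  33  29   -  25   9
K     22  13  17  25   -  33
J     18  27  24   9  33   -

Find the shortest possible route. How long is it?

Shortest round trip = 75 min.

There are 60 distinct closed tours to check (reversals are equivalent).
O - L - S - V - K - J - O: 9+4+29+25+33+18 = 118
O - L - S - V - J - K - O: 9+4+29+9+33+22 = 106
O - L - S - K - V - J - O: 9+4+17+25+9+18 = 82
O - L - S - K - J - V - O: 9+4+17+33+9+26 = 98
O - L - S - J - V - K - O: 9+4+24+9+25+22 = 93
O - L - S - J - K - V - O: 9+4+24+33+25+26 = 121
O - L - V - S - K - J - O: 9+33+29+17+33+18 = 139
O - L - V - S - J - K - O: 9+33+29+24+33+22 = 150
O - L - V - K - S - J - O: 9+33+25+17+24+18 = 126
O - L - V - K - J - S - O: 9+33+25+33+24+6 = 130
O - L - V - J - S - K - O: 9+33+9+24+17+22 = 114
O - L - V - J - K - S - O: 9+33+9+33+17+6 = 107
O - L - K - S - V - J - O: 9+13+17+29+9+18 = 95
O - L - K - S - J - V - O: 9+13+17+24+9+26 = 98
… (46 more)
O - S - L - K - V - J - O: 6+4+13+25+9+18 = 75  ← best
The minimum is 75.
One optimal route: O → S → L → K → V → J → O (or its reverse).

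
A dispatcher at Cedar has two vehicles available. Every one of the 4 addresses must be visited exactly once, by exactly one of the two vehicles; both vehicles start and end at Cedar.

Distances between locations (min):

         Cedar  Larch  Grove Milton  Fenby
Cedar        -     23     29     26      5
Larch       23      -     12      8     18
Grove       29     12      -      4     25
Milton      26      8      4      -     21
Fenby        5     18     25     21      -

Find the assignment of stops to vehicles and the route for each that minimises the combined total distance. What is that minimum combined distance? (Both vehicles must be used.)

Minimum combined distance: 74 min.

Try each way of splitting the stops between the two vehicles (each non-empty) and, for each split, find the best tour for each vehicle:
  {Larch} + {Grove, Milton, Fenby}: 46 + 59 = 105
  {Grove} + {Larch, Milton, Fenby}: 58 + 57 = 115
  {Larch, Grove} + {Milton, Fenby}: 64 + 52 = 116
  {Milton} + {Larch, Grove, Fenby}: 52 + 64 = 116
  {Larch, Milton} + {Grove, Fenby}: 57 + 59 = 116
  {Grove, Milton} + {Larch, Fenby}: 59 + 46 = 105
  … (7 splits in total)
  {Larch, Grove, Milton} + {Fenby}: 64 + 10 = 74  ← best
Best: vehicle 1 Cedar → Larch → Milton → Grove → Cedar = 64; vehicle 2 Cedar → Fenby → Cedar = 10; combined 74.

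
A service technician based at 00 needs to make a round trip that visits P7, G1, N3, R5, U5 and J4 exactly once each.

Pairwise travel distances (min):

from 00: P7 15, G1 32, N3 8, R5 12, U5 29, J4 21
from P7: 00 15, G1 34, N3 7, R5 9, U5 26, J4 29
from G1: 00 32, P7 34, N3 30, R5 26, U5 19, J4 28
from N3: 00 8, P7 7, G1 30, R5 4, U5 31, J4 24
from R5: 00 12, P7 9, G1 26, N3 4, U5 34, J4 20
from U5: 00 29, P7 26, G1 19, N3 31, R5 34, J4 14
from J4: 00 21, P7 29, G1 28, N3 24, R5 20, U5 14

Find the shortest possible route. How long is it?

Shortest round trip = 104 min.

00-P7-G1-N3-R5-U5-J4-00: 15+34+30+4+34+14+21 = 152
00-P7-G1-N3-R5-J4-U5-00: 15+34+30+4+20+14+29 = 146
00-P7-G1-N3-U5-R5-J4-00: 15+34+30+31+34+20+21 = 185
00-P7-G1-N3-U5-J4-R5-00: 15+34+30+31+14+20+12 = 156
00-P7-G1-N3-J4-R5-U5-00: 15+34+30+24+20+34+29 = 186
00-P7-G1-N3-J4-U5-R5-00: 15+34+30+24+14+34+12 = 163
00-P7-G1-R5-N3-U5-J4-00: 15+34+26+4+31+14+21 = 145
00-P7-G1-R5-N3-J4-U5-00: 15+34+26+4+24+14+29 = 146
… (352 more)
00-N3-P7-R5-G1-U5-J4-00: 8+7+9+26+19+14+21 = 104  ← best
The minimum is 104.
One optimal route: 00 → N3 → P7 → R5 → G1 → U5 → J4 → 00 (or its reverse).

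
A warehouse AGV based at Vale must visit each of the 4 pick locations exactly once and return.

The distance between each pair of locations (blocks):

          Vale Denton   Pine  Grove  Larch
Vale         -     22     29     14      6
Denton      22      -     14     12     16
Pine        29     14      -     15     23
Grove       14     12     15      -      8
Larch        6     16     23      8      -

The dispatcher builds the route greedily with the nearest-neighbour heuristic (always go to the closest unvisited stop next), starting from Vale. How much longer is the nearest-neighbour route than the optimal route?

The nearest-neighbour route is 4 blocks longer than optimal.

Vale: Larch=6, Grove=14, Denton=22, Pine=29 ⇒ Larch
Larch: Grove=8, Denton=16, Pine=23 ⇒ Grove
Grove: Denton=12, Pine=15 ⇒ Denton
Denton: Pine=14 ⇒ Pine
NN route Vale → Larch → Grove → Denton → Pine → Vale costs 69.
Optimal: Vale → Denton → Pine → Grove → Larch → Vale costs 65 (by enumerating all 12 distinct tours).
Excess = 69 − 65 = 4.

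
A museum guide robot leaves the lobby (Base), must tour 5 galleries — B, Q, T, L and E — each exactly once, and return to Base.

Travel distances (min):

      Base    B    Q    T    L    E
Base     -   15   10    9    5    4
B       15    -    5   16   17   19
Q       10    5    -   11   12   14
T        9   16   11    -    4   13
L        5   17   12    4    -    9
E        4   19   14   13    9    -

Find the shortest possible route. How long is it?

There are 60 distinct closed tours to check (reversals are equivalent).
Base-B-Q-T-L-E-Base: 15+5+11+4+9+4 = 48
Base-B-Q-T-E-L-Base: 15+5+11+13+9+5 = 58
Base-B-Q-L-T-E-Base: 15+5+12+4+13+4 = 53
Base-B-Q-L-E-T-Base: 15+5+12+9+13+9 = 63
Base-B-Q-E-T-L-Base: 15+5+14+13+4+5 = 56
Base-B-Q-E-L-T-Base: 15+5+14+9+4+9 = 56
Base-B-T-Q-L-E-Base: 15+16+11+12+9+4 = 67
Base-B-T-Q-E-L-Base: 15+16+11+14+9+5 = 70
Base-B-T-L-Q-E-Base: 15+16+4+12+14+4 = 65
Base-B-T-L-E-Q-Base: 15+16+4+9+14+10 = 68
Base-B-T-E-Q-L-Base: 15+16+13+14+12+5 = 75
Base-B-T-E-L-Q-Base: 15+16+13+9+12+10 = 75
Base-B-L-Q-T-E-Base: 15+17+12+11+13+4 = 72
Base-B-L-Q-E-T-Base: 15+17+12+14+13+9 = 80
… (46 more)
The minimum is 48.
One optimal route: Base → B → Q → T → L → E → Base (or its reverse).

48 min — the shortest possible round trip.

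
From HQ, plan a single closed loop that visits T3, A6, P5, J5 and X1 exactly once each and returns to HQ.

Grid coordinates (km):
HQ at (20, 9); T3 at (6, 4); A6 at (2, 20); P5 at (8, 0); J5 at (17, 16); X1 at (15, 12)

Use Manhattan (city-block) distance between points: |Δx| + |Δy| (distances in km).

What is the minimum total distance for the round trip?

Shortest round trip = 80 km.

With 5 stops there are 5!/2 = 60 distinct round trips (a route and its reverse cost the same).
HQ - T3 - A6 - P5 - J5 - X1 - HQ: 19+20+26+25+6+8 = 104
HQ - T3 - A6 - P5 - X1 - J5 - HQ: 19+20+26+19+6+10 = 100
HQ - T3 - A6 - J5 - P5 - X1 - HQ: 19+20+19+25+19+8 = 110
HQ - T3 - A6 - J5 - X1 - P5 - HQ: 19+20+19+6+19+21 = 104
HQ - T3 - A6 - X1 - P5 - J5 - HQ: 19+20+21+19+25+10 = 114
HQ - T3 - A6 - X1 - J5 - P5 - HQ: 19+20+21+6+25+21 = 112
HQ - T3 - P5 - A6 - J5 - X1 - HQ: 19+6+26+19+6+8 = 84
HQ - T3 - P5 - A6 - X1 - J5 - HQ: 19+6+26+21+6+10 = 88
HQ - T3 - P5 - J5 - A6 - X1 - HQ: 19+6+25+19+21+8 = 98
HQ - T3 - P5 - J5 - X1 - A6 - HQ: 19+6+25+6+21+29 = 106
HQ - T3 - P5 - X1 - A6 - J5 - HQ: 19+6+19+21+19+10 = 94
HQ - T3 - P5 - X1 - J5 - A6 - HQ: 19+6+19+6+19+29 = 98
HQ - T3 - J5 - A6 - P5 - X1 - HQ: 19+23+19+26+19+8 = 114
HQ - T3 - J5 - A6 - X1 - P5 - HQ: 19+23+19+21+19+21 = 122
… (46 more)
HQ - P5 - T3 - A6 - J5 - X1 - HQ: 21+6+20+19+6+8 = 80  ← best
The minimum is 80.
One optimal route: HQ → P5 → T3 → A6 → J5 → X1 → HQ (or its reverse).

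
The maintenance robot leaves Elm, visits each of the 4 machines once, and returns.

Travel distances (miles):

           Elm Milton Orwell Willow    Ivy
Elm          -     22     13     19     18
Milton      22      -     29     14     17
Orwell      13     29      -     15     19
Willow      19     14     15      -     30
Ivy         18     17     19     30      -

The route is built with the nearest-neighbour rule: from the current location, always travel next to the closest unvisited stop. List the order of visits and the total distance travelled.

Nearest-neighbour total = 77 miles; route Elm → Orwell → Willow → Milton → Ivy → Elm.

From Elm: distances to unvisited — Orwell=13, Ivy=18, Willow=19, Milton=22. Nearest is Orwell (13).
From Orwell: distances to unvisited — Willow=15, Ivy=19, Milton=29. Nearest is Willow (15).
From Willow: distances to unvisited — Milton=14, Ivy=30. Nearest is Milton (14).
From Milton: distances to unvisited — Ivy=17. Nearest is Ivy (17).
Return Ivy→Elm: 18.
Total = 13 + 15 + 14 + 17 + 18 = 77.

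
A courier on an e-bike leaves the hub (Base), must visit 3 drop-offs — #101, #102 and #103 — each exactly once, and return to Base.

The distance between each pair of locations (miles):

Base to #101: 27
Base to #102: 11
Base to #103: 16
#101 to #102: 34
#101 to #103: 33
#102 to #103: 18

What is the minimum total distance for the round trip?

89 miles — the shortest possible round trip.

There are 3 distinct closed tours to check (reversals are equivalent).
Base - #101 - #102 - #103 - Base: 27+34+18+16 = 95
Base - #101 - #103 - #102 - Base: 27+33+18+11 = 89
Base - #102 - #101 - #103 - Base: 11+34+33+16 = 94
The minimum is 89.
One optimal route: Base → #101 → #103 → #102 → Base (or its reverse).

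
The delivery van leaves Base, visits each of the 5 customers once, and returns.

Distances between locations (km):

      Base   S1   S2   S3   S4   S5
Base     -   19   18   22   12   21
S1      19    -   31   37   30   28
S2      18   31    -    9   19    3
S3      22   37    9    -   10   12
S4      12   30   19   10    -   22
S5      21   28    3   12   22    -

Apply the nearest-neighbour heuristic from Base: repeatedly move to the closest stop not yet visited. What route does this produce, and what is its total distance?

At Base the remaining stops are S4 12, S2 18, S1 19, S5 21, S3 22; go to S4.
At S4 the remaining stops are S3 10, S2 19, S5 22, S1 30; go to S3.
At S3 the remaining stops are S2 9, S5 12, S1 37; go to S2.
At S2 the remaining stops are S5 3, S1 31; go to S5.
At S5 the remaining stops are S1 28; go to S1.
Return S1→Base: 19.
Total = 12 + 10 + 9 + 3 + 28 + 19 = 81.

81 km along Base → S4 → S3 → S2 → S5 → S1 → Base.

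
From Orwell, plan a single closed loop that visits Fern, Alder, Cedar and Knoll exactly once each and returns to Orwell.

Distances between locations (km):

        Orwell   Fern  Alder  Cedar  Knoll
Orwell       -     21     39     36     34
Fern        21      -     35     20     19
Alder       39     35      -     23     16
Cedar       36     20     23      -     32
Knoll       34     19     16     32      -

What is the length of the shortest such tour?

With 4 stops there are 4!/2 = 12 distinct round trips (a route and its reverse cost the same).
Orwell - Fern - Alder - Cedar - Knoll - Orwell: 21+35+23+32+34 = 145
Orwell - Fern - Alder - Knoll - Cedar - Orwell: 21+35+16+32+36 = 140
Orwell - Fern - Cedar - Alder - Knoll - Orwell: 21+20+23+16+34 = 114
Orwell - Fern - Cedar - Knoll - Alder - Orwell: 21+20+32+16+39 = 128
Orwell - Fern - Knoll - Alder - Cedar - Orwell: 21+19+16+23+36 = 115
Orwell - Fern - Knoll - Cedar - Alder - Orwell: 21+19+32+23+39 = 134
Orwell - Alder - Fern - Cedar - Knoll - Orwell: 39+35+20+32+34 = 160
Orwell - Alder - Fern - Knoll - Cedar - Orwell: 39+35+19+32+36 = 161
Orwell - Alder - Cedar - Fern - Knoll - Orwell: 39+23+20+19+34 = 135
Orwell - Alder - Knoll - Fern - Cedar - Orwell: 39+16+19+20+36 = 130
Orwell - Cedar - Fern - Alder - Knoll - Orwell: 36+20+35+16+34 = 141
Orwell - Cedar - Alder - Fern - Knoll - Orwell: 36+23+35+19+34 = 147
The minimum is 114.
One optimal route: Orwell → Fern → Cedar → Alder → Knoll → Orwell (or its reverse).

Shortest round trip = 114 km.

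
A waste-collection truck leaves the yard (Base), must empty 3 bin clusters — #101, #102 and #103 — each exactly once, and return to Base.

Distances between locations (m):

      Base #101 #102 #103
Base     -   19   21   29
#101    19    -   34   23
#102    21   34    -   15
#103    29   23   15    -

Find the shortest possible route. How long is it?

Shortest round trip = 78 m.

Base-#101-#102-#103-Base: 19+34+15+29 = 97
Base-#101-#103-#102-Base: 19+23+15+21 = 78
Base-#102-#101-#103-Base: 21+34+23+29 = 107
The minimum is 78.
One optimal route: Base → #101 → #103 → #102 → Base (or its reverse).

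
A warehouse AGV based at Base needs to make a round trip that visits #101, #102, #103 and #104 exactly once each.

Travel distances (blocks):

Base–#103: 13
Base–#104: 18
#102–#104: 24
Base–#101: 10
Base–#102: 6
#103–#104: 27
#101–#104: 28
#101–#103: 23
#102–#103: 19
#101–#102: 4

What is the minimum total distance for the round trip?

There are 12 distinct closed tours to check (reversals are equivalent).
Base - #101 - #102 - #103 - #104 - Base: 10+4+19+27+18 = 78
Base - #101 - #102 - #104 - #103 - Base: 10+4+24+27+13 = 78
Base - #101 - #103 - #102 - #104 - Base: 10+23+19+24+18 = 94
Base - #101 - #103 - #104 - #102 - Base: 10+23+27+24+6 = 90
Base - #101 - #104 - #102 - #103 - Base: 10+28+24+19+13 = 94
Base - #101 - #104 - #103 - #102 - Base: 10+28+27+19+6 = 90
Base - #102 - #101 - #103 - #104 - Base: 6+4+23+27+18 = 78
Base - #102 - #101 - #104 - #103 - Base: 6+4+28+27+13 = 78
Base - #102 - #103 - #101 - #104 - Base: 6+19+23+28+18 = 94
Base - #102 - #104 - #101 - #103 - Base: 6+24+28+23+13 = 94
Base - #103 - #101 - #102 - #104 - Base: 13+23+4+24+18 = 82
Base - #103 - #102 - #101 - #104 - Base: 13+19+4+28+18 = 82
The minimum is 78.
One optimal route: Base → #101 → #102 → #103 → #104 → Base (or its reverse).

Minimum total distance: 78 blocks.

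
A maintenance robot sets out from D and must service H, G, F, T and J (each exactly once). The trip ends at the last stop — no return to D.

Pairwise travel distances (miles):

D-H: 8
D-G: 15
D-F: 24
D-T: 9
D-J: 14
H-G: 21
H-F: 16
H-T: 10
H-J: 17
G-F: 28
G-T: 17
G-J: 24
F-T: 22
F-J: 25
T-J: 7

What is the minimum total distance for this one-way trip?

There are 5! = 120 possible orderings.
D → H → G → F → T → J: 8+21+28+22+7 = 86
D → H → G → F → J → T: 8+21+28+25+7 = 89
D → H → G → T → F → J: 8+21+17+22+25 = 93
D → H → G → T → J → F: 8+21+17+7+25 = 78
D → H → G → J → F → T: 8+21+24+25+22 = 100
D → H → G → J → T → F: 8+21+24+7+22 = 82
D → H → F → G → T → J: 8+16+28+17+7 = 76
D → H → F → G → J → T: 8+16+28+24+7 = 83
D → H → F → T → G → J: 8+16+22+17+24 = 87
D → H → F → T → J → G: 8+16+22+7+24 = 77
D → H → F → J → G → T: 8+16+25+24+17 = 90
D → H → F → J → T → G: 8+16+25+7+17 = 73
D → H → T → G → F → J: 8+10+17+28+25 = 88
D → H → T → G → J → F: 8+10+17+24+25 = 84
… (106 more)
D → G → T → J → H → F: 15+17+7+17+16 = 72  ← best
The minimum is 72.
One shortest path: D → G → T → J → H → F.

Shortest open route: 72 miles.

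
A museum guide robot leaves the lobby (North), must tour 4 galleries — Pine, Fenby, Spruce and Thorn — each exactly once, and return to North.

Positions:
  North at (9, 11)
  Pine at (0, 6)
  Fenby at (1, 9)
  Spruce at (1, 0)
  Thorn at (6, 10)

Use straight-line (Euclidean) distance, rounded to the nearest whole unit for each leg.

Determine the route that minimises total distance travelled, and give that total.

North - Pine - Fenby - Spruce - Thorn - North: 10+3+9+11+3 = 36
North - Pine - Fenby - Thorn - Spruce - North: 10+3+5+11+14 = 43
North - Pine - Spruce - Fenby - Thorn - North: 10+6+9+5+3 = 33
North - Pine - Spruce - Thorn - Fenby - North: 10+6+11+5+8 = 40
North - Pine - Thorn - Fenby - Spruce - North: 10+7+5+9+14 = 45
North - Pine - Thorn - Spruce - Fenby - North: 10+7+11+9+8 = 45
North - Fenby - Pine - Spruce - Thorn - North: 8+3+6+11+3 = 31
North - Fenby - Pine - Thorn - Spruce - North: 8+3+7+11+14 = 43
North - Fenby - Spruce - Pine - Thorn - North: 8+9+6+7+3 = 33
North - Fenby - Thorn - Pine - Spruce - North: 8+5+7+6+14 = 40
North - Spruce - Pine - Fenby - Thorn - North: 14+6+3+5+3 = 31
North - Spruce - Fenby - Pine - Thorn - North: 14+9+3+7+3 = 36
The minimum is 31.
One optimal route: North → Fenby → Pine → Spruce → Thorn → North (or its reverse).

31 — the shortest possible round trip.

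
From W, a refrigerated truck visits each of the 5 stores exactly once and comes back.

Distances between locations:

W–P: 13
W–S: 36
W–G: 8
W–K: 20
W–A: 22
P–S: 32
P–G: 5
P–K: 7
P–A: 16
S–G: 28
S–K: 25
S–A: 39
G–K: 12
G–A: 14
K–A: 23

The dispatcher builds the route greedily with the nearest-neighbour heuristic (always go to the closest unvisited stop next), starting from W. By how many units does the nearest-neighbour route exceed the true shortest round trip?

From W: G=8, P=13, K=20, A=22, S=36 → choose G (8).
From G: P=5, K=12, A=14, S=28 → choose P (5).
From P: K=7, A=16, S=32 → choose K (7).
From K: A=23, S=25 → choose A (23).
From A: S=39 → choose S (39).
NN route W → G → P → K → A → S → W costs 118.
Optimal: W → P → K → S → A → G → W costs 106 (by enumerating all 60 distinct tours).
Excess = 118 − 106 = 12.

The nearest-neighbour route is 12 longer than optimal.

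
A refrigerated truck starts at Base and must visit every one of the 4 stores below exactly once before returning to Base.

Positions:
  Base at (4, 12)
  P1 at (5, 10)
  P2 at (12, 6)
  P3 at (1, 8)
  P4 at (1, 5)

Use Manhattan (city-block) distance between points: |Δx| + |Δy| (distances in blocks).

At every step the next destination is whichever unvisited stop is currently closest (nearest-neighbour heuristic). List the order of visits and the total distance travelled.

Total distance 38 blocks via the nearest-neighbour route Base → P1 → P3 → P4 → P2 → Base.

Base → [P1:3 / P3:7 / P4:10 / P2:14] → P1 (3)
P1 → [P3:6 / P4:9 / P2:11] → P3 (6)
P3 → [P4:3 / P2:13] → P4 (3)
P4 → [P2:12] → P2 (12)
Return P2→Base: 14.
Total = 3 + 6 + 3 + 12 + 14 = 38.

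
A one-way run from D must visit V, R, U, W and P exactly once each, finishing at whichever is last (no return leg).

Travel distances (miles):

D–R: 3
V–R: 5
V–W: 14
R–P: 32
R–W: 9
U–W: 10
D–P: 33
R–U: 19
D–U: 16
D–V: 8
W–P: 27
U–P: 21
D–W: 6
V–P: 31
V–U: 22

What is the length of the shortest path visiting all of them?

Minimum one-way distance = 53 miles.

There are 5! = 120 possible orderings.
D - V - R - U - W - P: 8+5+19+10+27 = 69
D - V - R - U - P - W: 8+5+19+21+27 = 80
D - V - R - W - U - P: 8+5+9+10+21 = 53
D - V - R - W - P - U: 8+5+9+27+21 = 70
D - V - R - P - U - W: 8+5+32+21+10 = 76
D - V - R - P - W - U: 8+5+32+27+10 = 82
D - V - U - R - W - P: 8+22+19+9+27 = 85
D - V - U - R - P - W: 8+22+19+32+27 = 108
D - V - U - W - R - P: 8+22+10+9+32 = 81
D - V - U - W - P - R: 8+22+10+27+32 = 99
D - V - U - P - R - W: 8+22+21+32+9 = 92
D - V - U - P - W - R: 8+22+21+27+9 = 87
D - V - W - R - U - P: 8+14+9+19+21 = 71
D - V - W - R - P - U: 8+14+9+32+21 = 84
… (106 more)
The minimum is 53.
One shortest path: D → V → R → W → U → P.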